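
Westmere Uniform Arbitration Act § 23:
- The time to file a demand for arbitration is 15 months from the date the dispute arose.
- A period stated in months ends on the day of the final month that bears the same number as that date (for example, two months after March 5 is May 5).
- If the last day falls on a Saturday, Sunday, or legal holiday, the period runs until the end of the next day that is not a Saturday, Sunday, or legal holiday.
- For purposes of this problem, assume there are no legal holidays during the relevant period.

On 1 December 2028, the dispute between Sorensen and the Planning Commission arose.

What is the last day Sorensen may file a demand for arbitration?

March 1, 2030

15 months after 1 December 2028 is March 1, 2030.
March 1, 2030 is a Friday and not a legal holiday, so no extension applies.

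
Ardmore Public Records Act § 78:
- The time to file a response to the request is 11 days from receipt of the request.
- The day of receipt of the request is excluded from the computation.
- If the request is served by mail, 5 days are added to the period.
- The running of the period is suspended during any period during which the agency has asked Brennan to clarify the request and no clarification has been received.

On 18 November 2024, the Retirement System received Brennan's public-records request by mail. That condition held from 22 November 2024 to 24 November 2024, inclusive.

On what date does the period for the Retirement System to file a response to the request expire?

December 7, 2024

11 days after 18 November 2024 is November 29, 2024.
Service was by mail, adding 5 days: November 29, 2024 + 5 days = December 4, 2024.
From November 22, 2024 through November 24, 2024 inclusive is 3 days; tolling adds 3 days: December 4, 2024 + 3 days = December 7, 2024.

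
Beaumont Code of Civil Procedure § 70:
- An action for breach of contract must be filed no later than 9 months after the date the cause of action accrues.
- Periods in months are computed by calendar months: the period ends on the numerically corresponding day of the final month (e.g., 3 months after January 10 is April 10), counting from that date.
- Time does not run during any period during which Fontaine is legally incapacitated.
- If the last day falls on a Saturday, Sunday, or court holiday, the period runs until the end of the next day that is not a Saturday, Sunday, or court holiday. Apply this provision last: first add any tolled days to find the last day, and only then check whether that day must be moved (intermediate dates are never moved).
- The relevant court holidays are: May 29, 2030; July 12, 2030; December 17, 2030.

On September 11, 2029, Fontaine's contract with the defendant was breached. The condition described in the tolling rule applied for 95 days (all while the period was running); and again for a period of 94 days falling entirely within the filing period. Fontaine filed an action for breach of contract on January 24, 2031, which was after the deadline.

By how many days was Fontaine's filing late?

9 months after September 11, 2029 is June 11, 2030.
Tolling adds 95 days: June 11, 2030 + 95 days = September 14, 2030.
Tolling adds 94 days: September 14, 2030 + 94 days = December 17, 2030.
December 17, 2030 is a listed holiday. The next qualifying day is December 18, 2030.
The deadline is December 18, 2030; from December 18, 2030 to January 24, 2031 is 37 days.

37 days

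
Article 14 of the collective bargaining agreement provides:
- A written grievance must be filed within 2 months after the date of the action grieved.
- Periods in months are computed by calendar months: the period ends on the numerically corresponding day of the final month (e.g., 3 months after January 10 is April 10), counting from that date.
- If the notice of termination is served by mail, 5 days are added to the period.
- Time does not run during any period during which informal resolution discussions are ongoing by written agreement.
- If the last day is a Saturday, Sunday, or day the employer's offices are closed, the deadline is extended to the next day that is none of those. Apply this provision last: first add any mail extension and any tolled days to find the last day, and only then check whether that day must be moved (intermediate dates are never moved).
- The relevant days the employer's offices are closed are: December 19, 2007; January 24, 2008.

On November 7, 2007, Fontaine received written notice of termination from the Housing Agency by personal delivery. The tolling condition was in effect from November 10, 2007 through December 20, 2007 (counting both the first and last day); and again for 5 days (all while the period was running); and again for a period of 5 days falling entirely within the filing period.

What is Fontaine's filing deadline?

2 months after November 7, 2007 is January 7, 2008.
Service was not by mail, so no mail extension applies.
From November 10, 2007 through December 20, 2007 inclusive is 41 days; tolling adds 41 days: January 7, 2008 + 41 days = February 17, 2008.
Tolling adds 5 days: February 17, 2008 + 5 days = February 22, 2008.
Tolling adds 5 days: February 22, 2008 + 5 days = February 27, 2008.
February 27, 2008 is a Wednesday and not a day the employer's offices are closed, so no extension applies.

February 27, 2008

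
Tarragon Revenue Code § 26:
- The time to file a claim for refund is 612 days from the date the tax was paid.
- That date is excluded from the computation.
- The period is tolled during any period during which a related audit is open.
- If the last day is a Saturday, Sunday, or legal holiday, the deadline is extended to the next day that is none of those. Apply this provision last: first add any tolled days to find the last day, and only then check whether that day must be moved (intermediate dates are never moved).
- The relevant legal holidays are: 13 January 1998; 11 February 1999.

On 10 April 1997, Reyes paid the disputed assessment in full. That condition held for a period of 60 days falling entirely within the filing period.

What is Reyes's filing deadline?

612 days after 10 April 1997 is December 13, 1998.
Tolling adds 60 days: December 13, 1998 + 60 days = February 11, 1999.
February 11, 1999 is a listed holiday. The next qualifying day is February 12, 1999.

February 12, 1999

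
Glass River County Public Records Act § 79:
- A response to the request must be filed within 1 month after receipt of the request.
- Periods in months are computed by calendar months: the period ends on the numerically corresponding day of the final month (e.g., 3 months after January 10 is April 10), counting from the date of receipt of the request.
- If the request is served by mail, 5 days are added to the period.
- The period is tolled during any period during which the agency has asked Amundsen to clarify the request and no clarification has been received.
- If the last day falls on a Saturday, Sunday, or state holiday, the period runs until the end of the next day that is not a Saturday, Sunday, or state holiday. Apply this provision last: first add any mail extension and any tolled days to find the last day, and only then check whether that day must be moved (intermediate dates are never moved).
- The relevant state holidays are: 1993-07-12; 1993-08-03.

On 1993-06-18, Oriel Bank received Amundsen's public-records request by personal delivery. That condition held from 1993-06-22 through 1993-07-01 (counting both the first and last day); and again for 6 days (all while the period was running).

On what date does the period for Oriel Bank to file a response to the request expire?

1 month after 1993-06-18 is July 18, 1993.
Service was not by mail, so no mail extension applies.
From June 22, 1993 through July 1, 1993 inclusive is 10 days; tolling adds 10 days: July 18, 1993 + 10 days = July 28, 1993.
Tolling adds 6 days: July 28, 1993 + 6 days = August 3, 1993.
August 3, 1993 is a listed holiday. The next qualifying day is August 4, 1993.

August 4, 1993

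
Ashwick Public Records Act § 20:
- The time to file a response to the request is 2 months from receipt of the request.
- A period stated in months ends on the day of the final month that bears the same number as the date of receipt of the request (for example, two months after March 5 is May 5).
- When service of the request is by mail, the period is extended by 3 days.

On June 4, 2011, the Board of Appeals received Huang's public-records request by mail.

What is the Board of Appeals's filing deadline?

2 months after June 4, 2011 is August 4, 2011.
Service was by mail, adding 3 days: August 4, 2011 + 3 days = August 7, 2011.

August 7, 2011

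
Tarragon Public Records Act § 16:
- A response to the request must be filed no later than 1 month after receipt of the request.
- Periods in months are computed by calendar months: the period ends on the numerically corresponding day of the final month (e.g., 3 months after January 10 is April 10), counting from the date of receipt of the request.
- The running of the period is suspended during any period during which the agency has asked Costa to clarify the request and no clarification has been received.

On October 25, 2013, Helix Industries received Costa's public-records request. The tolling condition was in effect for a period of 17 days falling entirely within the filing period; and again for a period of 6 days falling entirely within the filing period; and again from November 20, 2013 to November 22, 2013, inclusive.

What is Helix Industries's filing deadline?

December 21, 2013

1 month after October 25, 2013 is November 25, 2013.
Tolling adds 17 days: November 25, 2013 + 17 days = December 12, 2013.
Tolling adds 6 days: December 12, 2013 + 6 days = December 18, 2013.
From November 20, 2013 through November 22, 2013 inclusive is 3 days; tolling adds 3 days: December 18, 2013 + 3 days = December 21, 2013.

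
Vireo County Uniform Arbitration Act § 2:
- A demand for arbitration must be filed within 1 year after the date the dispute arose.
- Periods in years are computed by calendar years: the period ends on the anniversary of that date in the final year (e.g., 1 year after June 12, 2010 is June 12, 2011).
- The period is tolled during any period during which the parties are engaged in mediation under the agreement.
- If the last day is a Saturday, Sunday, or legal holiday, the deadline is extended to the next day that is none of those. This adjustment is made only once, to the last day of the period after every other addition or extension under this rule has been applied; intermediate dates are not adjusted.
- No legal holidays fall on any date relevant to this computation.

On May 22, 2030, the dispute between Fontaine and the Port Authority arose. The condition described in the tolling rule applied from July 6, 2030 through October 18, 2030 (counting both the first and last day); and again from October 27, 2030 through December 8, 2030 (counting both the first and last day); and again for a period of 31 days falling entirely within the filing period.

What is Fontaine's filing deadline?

November 17, 2031

1 year after May 22, 2030 is May 22, 2031.
From July 6, 2030 through October 18, 2030 inclusive is 105 days; tolling adds 105 days: May 22, 2031 + 105 days = September 4, 2031.
From October 27, 2030 through December 8, 2030 inclusive is 43 days; tolling adds 43 days: September 4, 2031 + 43 days = October 17, 2031.
Tolling adds 31 days: October 17, 2031 + 31 days = November 17, 2031.
November 17, 2031 is a Monday and not a legal holiday, so no extension applies.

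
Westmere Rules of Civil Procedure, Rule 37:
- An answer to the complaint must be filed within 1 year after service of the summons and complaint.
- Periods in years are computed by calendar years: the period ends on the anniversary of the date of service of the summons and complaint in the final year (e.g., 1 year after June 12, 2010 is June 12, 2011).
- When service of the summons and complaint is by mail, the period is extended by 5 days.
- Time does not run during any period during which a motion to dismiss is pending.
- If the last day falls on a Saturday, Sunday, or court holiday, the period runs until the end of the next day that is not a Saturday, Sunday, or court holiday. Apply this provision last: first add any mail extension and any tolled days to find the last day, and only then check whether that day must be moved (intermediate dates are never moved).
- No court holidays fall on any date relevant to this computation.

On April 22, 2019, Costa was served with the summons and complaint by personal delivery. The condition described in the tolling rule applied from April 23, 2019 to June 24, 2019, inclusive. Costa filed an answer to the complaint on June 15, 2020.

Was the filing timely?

Yes

1 year after April 22, 2019 is April 22, 2020.
Service was not by mail, so no mail extension applies.
From April 23, 2019 through June 24, 2019 inclusive is 63 days; tolling adds 63 days: April 22, 2020 + 63 days = June 24, 2020.
June 24, 2020 is a Wednesday and not a court holiday, so no extension applies.
The deadline is June 24, 2020; the filing on June 15, 2020 is on or before that date.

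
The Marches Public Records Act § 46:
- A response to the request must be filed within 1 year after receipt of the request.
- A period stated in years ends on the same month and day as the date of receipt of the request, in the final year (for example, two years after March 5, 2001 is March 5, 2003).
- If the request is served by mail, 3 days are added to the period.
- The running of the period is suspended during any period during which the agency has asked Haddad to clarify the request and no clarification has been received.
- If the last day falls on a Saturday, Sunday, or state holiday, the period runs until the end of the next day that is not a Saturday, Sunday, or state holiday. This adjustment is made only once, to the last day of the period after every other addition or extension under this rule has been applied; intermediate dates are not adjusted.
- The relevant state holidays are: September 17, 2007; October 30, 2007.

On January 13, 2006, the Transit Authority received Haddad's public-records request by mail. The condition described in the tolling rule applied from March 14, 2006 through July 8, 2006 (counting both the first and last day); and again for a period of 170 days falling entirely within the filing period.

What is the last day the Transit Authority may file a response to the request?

October 31, 2007

1 year after January 13, 2006 is January 13, 2007.
Service was by mail, adding 3 days: January 13, 2007 + 3 days = January 16, 2007.
From March 14, 2006 through July 8, 2006 inclusive is 117 days; tolling adds 117 days: January 16, 2007 + 117 days = May 13, 2007.
Tolling adds 170 days: May 13, 2007 + 170 days = October 30, 2007.
October 30, 2007 is a listed holiday. The next qualifying day is October 31, 2007.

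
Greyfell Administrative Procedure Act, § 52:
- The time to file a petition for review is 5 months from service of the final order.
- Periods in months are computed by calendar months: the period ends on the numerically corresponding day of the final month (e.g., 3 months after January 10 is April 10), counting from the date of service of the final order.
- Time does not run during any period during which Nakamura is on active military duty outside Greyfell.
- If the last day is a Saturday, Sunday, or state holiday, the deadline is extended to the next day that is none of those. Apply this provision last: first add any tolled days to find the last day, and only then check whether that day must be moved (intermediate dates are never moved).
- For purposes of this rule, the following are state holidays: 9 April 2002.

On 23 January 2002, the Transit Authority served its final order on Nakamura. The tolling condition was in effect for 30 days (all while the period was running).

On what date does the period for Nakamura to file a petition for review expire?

5 months after 23 January 2002 is June 23, 2002.
Tolling adds 30 days: June 23, 2002 + 30 days = July 23, 2002.
July 23, 2002 is a Tuesday and not a state holiday, so no extension applies.

July 23, 2002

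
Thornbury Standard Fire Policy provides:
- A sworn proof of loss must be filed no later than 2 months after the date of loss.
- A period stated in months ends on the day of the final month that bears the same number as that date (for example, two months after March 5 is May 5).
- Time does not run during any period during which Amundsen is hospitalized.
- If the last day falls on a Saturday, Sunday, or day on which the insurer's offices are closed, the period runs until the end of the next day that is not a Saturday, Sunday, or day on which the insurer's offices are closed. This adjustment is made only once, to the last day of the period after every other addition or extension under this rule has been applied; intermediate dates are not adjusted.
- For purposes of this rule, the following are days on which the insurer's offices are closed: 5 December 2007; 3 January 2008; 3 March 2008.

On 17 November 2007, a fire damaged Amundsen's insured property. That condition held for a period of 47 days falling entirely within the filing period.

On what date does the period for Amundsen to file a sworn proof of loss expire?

March 4, 2008

2 months after 17 November 2007 is January 17, 2008.
Tolling adds 47 days: January 17, 2008 + 47 days = March 4, 2008.
March 4, 2008 is a Tuesday and not a day on which the insurer's offices are closed, so no extension applies.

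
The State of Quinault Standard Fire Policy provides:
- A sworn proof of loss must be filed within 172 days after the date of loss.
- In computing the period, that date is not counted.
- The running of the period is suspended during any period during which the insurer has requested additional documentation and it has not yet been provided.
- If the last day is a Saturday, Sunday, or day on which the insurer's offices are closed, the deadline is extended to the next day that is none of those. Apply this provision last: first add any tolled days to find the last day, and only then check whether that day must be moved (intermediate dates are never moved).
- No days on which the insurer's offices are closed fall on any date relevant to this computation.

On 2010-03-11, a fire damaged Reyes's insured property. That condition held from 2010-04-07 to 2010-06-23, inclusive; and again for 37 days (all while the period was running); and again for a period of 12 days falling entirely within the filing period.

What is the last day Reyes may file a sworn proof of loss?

January 4, 2011

172 days after 2010-03-11 is August 30, 2010.
From April 7, 2010 through June 23, 2010 inclusive is 78 days; tolling adds 78 days: August 30, 2010 + 78 days = November 16, 2010.
Tolling adds 37 days: November 16, 2010 + 37 days = December 23, 2010.
Tolling adds 12 days: December 23, 2010 + 12 days = January 4, 2011.
January 4, 2011 is a Tuesday and not a day on which the insurer's offices are closed, so no extension applies.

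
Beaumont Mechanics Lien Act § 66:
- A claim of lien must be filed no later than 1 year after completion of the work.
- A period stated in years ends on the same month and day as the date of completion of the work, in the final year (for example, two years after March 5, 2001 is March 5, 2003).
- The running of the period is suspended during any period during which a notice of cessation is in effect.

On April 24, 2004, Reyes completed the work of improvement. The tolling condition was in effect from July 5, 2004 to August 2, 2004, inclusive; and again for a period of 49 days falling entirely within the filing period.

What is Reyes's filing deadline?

1 year after April 24, 2004 is April 24, 2005.
From July 5, 2004 through August 2, 2004 inclusive is 29 days; tolling adds 29 days: April 24, 2005 + 29 days = May 23, 2005.
Tolling adds 49 days: May 23, 2005 + 49 days = July 11, 2005.

July 11, 2005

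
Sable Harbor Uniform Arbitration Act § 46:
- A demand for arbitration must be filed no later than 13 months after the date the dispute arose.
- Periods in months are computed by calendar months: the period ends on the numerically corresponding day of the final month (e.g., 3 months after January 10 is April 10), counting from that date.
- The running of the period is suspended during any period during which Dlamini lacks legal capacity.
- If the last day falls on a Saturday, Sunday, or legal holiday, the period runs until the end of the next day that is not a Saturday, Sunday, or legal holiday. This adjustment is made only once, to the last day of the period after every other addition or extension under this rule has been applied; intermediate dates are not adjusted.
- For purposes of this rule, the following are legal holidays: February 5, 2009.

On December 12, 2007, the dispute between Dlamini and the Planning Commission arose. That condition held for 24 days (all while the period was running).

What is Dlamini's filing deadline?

February 6, 2009

13 months after December 12, 2007 is January 12, 2009.
Tolling adds 24 days: January 12, 2009 + 24 days = February 5, 2009.
February 5, 2009 is a listed holiday. The next qualifying day is February 6, 2009.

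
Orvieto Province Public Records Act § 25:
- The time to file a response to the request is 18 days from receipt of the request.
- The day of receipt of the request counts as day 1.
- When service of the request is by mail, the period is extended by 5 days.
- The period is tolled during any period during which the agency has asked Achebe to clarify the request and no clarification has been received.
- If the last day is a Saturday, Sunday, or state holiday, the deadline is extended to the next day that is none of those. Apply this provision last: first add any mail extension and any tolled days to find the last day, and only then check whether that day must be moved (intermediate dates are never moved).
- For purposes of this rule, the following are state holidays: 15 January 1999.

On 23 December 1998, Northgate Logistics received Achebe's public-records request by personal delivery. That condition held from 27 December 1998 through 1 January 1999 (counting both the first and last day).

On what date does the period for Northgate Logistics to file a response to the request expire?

January 18, 1999

Counting 23 December 1998 as day 1, day 18 is January 9, 1999.
Service was not by mail, so no mail extension applies.
From December 27, 1998 through January 1, 1999 inclusive is 6 days; tolling adds 6 days: January 9, 1999 + 6 days = January 15, 1999.
January 15, 1999 is a listed holiday; January 16, 1999 is Saturday; January 17, 1999 is Sunday. The next qualifying day is January 18, 1999.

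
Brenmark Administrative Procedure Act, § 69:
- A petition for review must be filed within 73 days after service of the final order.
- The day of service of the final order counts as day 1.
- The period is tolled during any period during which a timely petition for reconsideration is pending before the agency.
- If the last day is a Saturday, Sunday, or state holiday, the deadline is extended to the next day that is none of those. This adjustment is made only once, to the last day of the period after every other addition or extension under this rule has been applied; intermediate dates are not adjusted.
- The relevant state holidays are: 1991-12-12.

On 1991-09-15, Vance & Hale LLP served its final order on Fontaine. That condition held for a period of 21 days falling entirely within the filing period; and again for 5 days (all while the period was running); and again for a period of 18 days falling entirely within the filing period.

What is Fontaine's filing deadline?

Counting 1991-09-15 as day 1, day 73 is November 26, 1991.
Tolling adds 21 days: November 26, 1991 + 21 days = December 17, 1991.
Tolling adds 5 days: December 17, 1991 + 5 days = December 22, 1991.
Tolling adds 18 days: December 22, 1991 + 18 days = January 9, 1992.
January 9, 1992 is a Thursday and not a state holiday, so no extension applies.

January 9, 1992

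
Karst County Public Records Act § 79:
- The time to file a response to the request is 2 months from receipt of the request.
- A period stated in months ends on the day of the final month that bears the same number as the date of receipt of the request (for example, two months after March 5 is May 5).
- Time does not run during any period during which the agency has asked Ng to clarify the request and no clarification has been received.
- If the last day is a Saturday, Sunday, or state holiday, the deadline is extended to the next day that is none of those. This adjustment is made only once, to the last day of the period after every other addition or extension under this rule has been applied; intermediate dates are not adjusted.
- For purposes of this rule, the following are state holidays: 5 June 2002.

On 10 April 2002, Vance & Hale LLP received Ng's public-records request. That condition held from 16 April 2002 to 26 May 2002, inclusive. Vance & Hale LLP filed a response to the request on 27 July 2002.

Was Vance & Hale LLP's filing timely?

2 months after 10 April 2002 is June 10, 2002.
From April 16, 2002 through May 26, 2002 inclusive is 41 days; tolling adds 41 days: June 10, 2002 + 41 days = July 21, 2002.
July 21, 2002 is Sunday. The next qualifying day is July 22, 2002.
The deadline is July 22, 2002; the filing on July 27, 2002 is after that date.

No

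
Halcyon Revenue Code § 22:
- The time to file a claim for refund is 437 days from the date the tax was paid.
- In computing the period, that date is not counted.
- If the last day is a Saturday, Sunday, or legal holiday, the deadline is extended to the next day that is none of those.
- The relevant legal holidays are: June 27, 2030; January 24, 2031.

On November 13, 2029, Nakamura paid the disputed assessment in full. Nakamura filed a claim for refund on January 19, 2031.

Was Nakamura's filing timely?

Yes

437 days after November 13, 2029 is January 24, 2031.
January 24, 2031 is a listed holiday; January 25, 2031 is Saturday; January 26, 2031 is Sunday. The next qualifying day is January 27, 2031.
The deadline is January 27, 2031; the filing on January 19, 2031 is on or before that date.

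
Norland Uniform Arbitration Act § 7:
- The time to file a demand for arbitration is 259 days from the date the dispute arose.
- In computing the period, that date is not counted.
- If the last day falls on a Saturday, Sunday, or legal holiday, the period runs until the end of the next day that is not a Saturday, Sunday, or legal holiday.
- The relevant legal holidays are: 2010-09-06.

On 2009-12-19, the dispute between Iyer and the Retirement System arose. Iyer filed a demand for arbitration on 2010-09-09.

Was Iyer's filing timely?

259 days after 2009-12-19 is September 4, 2010.
September 4, 2010 is Saturday; September 5, 2010 is Sunday; September 6, 2010 is a listed holiday. The next qualifying day is September 7, 2010.
The deadline is September 7, 2010; the filing on September 9, 2010 is after that date.

No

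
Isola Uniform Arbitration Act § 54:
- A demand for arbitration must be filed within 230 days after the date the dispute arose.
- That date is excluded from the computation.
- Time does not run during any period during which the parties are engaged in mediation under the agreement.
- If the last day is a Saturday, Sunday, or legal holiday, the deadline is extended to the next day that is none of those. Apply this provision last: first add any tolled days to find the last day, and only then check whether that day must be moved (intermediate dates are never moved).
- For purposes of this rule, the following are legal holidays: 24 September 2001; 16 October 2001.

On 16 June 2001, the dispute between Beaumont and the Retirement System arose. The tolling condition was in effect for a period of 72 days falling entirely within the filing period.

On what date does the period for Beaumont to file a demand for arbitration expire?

230 days after 16 June 2001 is February 1, 2002.
Tolling adds 72 days: February 1, 2002 + 72 days = April 14, 2002.
April 14, 2002 is Sunday. The next qualifying day is April 15, 2002.

April 15, 2002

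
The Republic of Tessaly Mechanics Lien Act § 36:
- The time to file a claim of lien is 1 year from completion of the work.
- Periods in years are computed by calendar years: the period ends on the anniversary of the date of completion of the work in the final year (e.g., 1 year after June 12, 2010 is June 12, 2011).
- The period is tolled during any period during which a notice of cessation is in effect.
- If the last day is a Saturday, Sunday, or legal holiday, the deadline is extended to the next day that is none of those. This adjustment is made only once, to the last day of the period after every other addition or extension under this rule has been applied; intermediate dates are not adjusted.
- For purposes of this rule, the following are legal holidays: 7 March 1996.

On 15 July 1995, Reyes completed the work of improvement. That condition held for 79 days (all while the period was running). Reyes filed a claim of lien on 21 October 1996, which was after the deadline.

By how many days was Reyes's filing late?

1 year after 15 July 1995 is July 15, 1996.
Tolling adds 79 days: July 15, 1996 + 79 days = October 2, 1996.
October 2, 1996 is a Wednesday and not a legal holiday, so no extension applies.
The deadline is October 2, 1996; from October 2, 1996 to October 21, 1996 is 19 days.

19 days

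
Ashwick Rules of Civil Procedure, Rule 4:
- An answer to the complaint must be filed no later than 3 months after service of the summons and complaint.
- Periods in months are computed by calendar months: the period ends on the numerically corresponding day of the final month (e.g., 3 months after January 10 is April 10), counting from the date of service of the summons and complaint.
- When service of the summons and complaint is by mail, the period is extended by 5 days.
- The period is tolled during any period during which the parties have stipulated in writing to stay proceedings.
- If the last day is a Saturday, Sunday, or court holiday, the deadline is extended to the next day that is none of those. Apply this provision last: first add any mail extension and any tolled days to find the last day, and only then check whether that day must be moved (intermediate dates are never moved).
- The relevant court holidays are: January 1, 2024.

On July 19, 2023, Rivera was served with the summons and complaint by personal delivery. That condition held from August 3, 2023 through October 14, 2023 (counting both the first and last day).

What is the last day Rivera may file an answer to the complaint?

January 2, 2024

3 months after July 19, 2023 is October 19, 2023.
Service was not by mail, so no mail extension applies.
From August 3, 2023 through October 14, 2023 inclusive is 73 days; tolling adds 73 days: October 19, 2023 + 73 days = December 31, 2023.
December 31, 2023 is Sunday; January 1, 2024 is a listed holiday. The next qualifying day is January 2, 2024.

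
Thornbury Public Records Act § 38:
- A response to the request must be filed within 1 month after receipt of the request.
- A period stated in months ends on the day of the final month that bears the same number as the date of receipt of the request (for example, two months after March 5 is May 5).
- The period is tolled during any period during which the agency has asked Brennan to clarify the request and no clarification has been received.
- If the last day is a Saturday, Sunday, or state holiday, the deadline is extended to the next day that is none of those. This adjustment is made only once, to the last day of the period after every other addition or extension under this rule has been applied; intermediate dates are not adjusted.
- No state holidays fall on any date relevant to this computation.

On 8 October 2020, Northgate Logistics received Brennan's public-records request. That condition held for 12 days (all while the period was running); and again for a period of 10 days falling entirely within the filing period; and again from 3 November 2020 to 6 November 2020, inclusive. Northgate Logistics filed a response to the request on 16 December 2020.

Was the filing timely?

No

1 month after 8 October 2020 is November 8, 2020.
Tolling adds 12 days: November 8, 2020 + 12 days = November 20, 2020.
Tolling adds 10 days: November 20, 2020 + 10 days = November 30, 2020.
From November 3, 2020 through November 6, 2020 inclusive is 4 days; tolling adds 4 days: November 30, 2020 + 4 days = December 4, 2020.
December 4, 2020 is a Friday and not a state holiday, so no extension applies.
The deadline is December 4, 2020; the filing on December 16, 2020 is after that date.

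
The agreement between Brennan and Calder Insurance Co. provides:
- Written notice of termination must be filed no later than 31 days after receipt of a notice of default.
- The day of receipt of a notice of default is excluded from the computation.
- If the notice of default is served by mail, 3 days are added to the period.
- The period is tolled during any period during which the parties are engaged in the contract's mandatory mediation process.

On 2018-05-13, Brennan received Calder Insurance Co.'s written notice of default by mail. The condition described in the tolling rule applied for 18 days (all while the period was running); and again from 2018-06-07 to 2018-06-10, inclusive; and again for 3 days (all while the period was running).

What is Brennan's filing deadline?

31 days after 2018-05-13 is June 13, 2018.
Service was by mail, adding 3 days: June 13, 2018 + 3 days = June 16, 2018.
Tolling adds 18 days: June 16, 2018 + 18 days = July 4, 2018.
From June 7, 2018 through June 10, 2018 inclusive is 4 days; tolling adds 4 days: July 4, 2018 + 4 days = July 8, 2018.
Tolling adds 3 days: July 8, 2018 + 3 days = July 11, 2018.

July 11, 2018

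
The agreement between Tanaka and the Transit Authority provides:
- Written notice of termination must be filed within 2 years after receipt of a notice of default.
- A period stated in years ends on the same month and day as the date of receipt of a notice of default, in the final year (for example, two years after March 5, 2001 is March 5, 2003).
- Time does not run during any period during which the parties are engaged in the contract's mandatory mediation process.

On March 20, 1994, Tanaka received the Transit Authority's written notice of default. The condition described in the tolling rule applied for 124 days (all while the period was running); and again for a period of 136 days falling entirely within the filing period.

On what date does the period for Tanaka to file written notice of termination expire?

December 5, 1996

2 years after March 20, 1994 is March 20, 1996.
Tolling adds 124 days: March 20, 1996 + 124 days = July 22, 1996.
Tolling adds 136 days: July 22, 1996 + 136 days = December 5, 1996.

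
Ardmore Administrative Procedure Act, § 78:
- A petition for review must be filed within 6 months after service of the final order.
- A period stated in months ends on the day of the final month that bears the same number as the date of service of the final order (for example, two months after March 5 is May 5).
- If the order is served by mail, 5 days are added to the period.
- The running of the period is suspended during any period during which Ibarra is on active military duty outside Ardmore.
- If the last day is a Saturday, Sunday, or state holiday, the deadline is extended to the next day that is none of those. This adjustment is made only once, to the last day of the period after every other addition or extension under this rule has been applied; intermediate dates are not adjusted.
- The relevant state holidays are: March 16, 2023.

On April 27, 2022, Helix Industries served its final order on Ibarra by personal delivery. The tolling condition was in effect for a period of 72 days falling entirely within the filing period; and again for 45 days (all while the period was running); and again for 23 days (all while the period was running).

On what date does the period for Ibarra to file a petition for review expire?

March 17, 2023

6 months after April 27, 2022 is October 27, 2022.
Service was not by mail, so no mail extension applies.
Tolling adds 72 days: October 27, 2022 + 72 days = January 7, 2023.
Tolling adds 45 days: January 7, 2023 + 45 days = February 21, 2023.
Tolling adds 23 days: February 21, 2023 + 23 days = March 16, 2023.
March 16, 2023 is a listed holiday. The next qualifying day is March 17, 2023.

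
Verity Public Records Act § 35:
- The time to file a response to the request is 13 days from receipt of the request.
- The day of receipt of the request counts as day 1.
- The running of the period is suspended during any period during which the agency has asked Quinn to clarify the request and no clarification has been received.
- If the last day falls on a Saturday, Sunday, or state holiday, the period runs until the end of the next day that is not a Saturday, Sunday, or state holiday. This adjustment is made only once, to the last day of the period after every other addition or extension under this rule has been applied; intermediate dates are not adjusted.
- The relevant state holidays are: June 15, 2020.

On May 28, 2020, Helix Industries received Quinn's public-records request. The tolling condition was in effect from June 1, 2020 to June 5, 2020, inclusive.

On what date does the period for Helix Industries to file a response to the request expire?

June 16, 2020

Counting May 28, 2020 as day 1, day 13 is June 9, 2020.
From June 1, 2020 through June 5, 2020 inclusive is 5 days; tolling adds 5 days: June 9, 2020 + 5 days = June 14, 2020.
June 14, 2020 is Sunday; June 15, 2020 is a listed holiday. The next qualifying day is June 16, 2020.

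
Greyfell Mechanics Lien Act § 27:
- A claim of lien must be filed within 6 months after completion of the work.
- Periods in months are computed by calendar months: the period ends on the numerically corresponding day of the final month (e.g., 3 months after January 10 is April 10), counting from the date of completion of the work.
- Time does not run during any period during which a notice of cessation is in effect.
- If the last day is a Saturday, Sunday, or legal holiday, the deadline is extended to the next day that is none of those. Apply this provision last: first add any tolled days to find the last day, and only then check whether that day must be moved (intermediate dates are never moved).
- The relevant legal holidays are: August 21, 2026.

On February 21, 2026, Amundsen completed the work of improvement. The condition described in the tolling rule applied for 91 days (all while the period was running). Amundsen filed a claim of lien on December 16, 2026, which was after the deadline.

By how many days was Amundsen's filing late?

26 days

6 months after February 21, 2026 is August 21, 2026.
Tolling adds 91 days: August 21, 2026 + 91 days = November 20, 2026.
November 20, 2026 is a Friday and not a legal holiday, so no extension applies.
The deadline is November 20, 2026; from November 20, 2026 to December 16, 2026 is 26 days.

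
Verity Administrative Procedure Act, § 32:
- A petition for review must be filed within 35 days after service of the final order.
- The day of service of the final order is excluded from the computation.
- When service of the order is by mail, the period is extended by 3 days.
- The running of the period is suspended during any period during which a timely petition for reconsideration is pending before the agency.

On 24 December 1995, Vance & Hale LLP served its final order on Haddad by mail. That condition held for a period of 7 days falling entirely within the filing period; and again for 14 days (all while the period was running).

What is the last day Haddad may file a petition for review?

February 21, 1996

35 days after 24 December 1995 is January 28, 1996.
Service was by mail, adding 3 days: January 28, 1996 + 3 days = January 31, 1996.
Tolling adds 7 days: January 31, 1996 + 7 days = February 7, 1996.
Tolling adds 14 days: February 7, 1996 + 14 days = February 21, 1996.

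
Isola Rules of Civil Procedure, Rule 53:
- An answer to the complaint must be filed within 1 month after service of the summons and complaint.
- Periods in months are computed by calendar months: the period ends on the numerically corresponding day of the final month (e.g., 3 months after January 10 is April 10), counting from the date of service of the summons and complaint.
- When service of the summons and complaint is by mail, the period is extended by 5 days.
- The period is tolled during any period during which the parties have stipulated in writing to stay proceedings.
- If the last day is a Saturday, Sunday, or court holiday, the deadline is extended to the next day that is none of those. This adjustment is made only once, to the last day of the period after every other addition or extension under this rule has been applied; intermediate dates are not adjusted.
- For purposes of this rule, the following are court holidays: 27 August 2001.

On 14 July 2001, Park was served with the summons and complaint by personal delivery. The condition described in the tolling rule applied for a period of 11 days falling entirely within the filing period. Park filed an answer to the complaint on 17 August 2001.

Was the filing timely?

Yes

1 month after 14 July 2001 is August 14, 2001.
Service was not by mail, so no mail extension applies.
Tolling adds 11 days: August 14, 2001 + 11 days = August 25, 2001.
August 25, 2001 is Saturday; August 26, 2001 is Sunday; August 27, 2001 is a listed holiday. The next qualifying day is August 28, 2001.
The deadline is August 28, 2001; the filing on August 17, 2001 is on or before that date.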